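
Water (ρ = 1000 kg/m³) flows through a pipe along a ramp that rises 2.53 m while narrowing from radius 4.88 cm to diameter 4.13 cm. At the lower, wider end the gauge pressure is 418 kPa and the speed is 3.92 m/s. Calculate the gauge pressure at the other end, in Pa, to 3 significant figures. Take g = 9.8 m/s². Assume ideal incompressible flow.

161000 Pa

The volume flow rate is constant, so v₂ = (A₁/A₂)v₁ = (74.8/13.4)·3.92 = 21.9 m/s.
Bernoulli: P₁ + ½ρv₁² + ρg h₁ = P₂ + ½ρv₂² + ρg h₂, so P₂ = P₁ + ½ρ(v₁² − v₂²) − ρg(h₂ − h₁).
P₂ = 418000 + ½·1000·(3.92² − 21.9²) − 1000·9.8·(+2.53) = 418000 + (-232000) − (24800) = 161000 Pa.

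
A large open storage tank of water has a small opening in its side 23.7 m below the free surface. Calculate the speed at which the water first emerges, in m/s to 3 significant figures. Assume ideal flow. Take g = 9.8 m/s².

21.6 m/s

With the surface at rest and both surface and jet at atmospheric pressure, Bernoulli gives ρg h = ½ρv², so v = √(2gh) = √(2·9.8·23.7) = 21.6 m/s.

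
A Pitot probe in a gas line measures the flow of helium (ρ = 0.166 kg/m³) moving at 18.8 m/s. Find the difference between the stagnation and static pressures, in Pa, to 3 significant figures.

ΔP = 29.3 Pa

The dynamic pressure equals the rise in static pressure at the stagnation point: ΔP = ½ρv².
ΔP = ½·0.166·18.8² = 29.3 Pa.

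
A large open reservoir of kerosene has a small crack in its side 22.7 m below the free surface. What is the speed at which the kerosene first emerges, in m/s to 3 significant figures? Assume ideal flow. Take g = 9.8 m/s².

v ≈ 21.1 m/s

With the surface at rest and both surface and jet at atmospheric pressure, Bernoulli gives ρg h = ½ρv², so v = √(2gh) = √(2·9.8·22.7) = 21.1 m/s.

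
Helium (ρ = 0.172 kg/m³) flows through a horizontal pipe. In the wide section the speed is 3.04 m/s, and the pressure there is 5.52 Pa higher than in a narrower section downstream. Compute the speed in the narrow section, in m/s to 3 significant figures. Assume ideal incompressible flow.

Along the level pipe P + ½ρv² is conserved, hence v₂² = v₁² + 2(P₁ − P₂)/ρ.
v₂ = √(3.04² + 2·5.52/0.172) = √(9.24 + 64.2) = 8.57 m/s.

v₂ = 8.57 m/s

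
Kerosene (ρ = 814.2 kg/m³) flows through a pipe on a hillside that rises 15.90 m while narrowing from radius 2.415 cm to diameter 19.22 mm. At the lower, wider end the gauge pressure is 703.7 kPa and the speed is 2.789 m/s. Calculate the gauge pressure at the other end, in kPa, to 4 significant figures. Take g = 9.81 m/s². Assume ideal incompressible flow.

The volume flow rate is constant, so v₂ = (A₁/A₂)v₁ = (18.32/2.901)·2.789 = 17.61 m/s.
Energy conservation along the streamline gives P₂ = P₁ − ½ρ(v₂² − v₁²) − ρg(h₂ − h₁).
P₂ = 703700 + ½·814.2·(2.789² − 17.61²) − 814.2·9.81·(+15.90) = 703700 + (-123100) − (127000) = 453600 Pa.

453.6 kPa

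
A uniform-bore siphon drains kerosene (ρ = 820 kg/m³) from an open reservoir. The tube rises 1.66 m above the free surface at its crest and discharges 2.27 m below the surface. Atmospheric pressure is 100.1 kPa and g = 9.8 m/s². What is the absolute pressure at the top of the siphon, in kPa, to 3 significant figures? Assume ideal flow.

P_top = 68.5 kPa

From the surface to the outlet (both open to atmosphere, surface at rest): v = √(2g·h_out) = √(2·9.8·2.27) = 6.67 m/s.
With constant cross-section the crest speed equals v; applying Bernoulli from the surface up to the crest, P_top = P_atm − ½ρv² − ρg·h_top.
P_top = 100100 − ½·820·6.67² − 820·9.8·1.66 = 68500 Pa.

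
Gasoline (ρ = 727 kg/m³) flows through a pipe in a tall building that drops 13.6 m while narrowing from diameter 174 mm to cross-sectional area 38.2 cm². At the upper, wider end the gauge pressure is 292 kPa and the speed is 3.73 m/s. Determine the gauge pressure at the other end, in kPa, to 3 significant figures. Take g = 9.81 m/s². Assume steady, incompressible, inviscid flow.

The volume flow rate is constant, so v₂ = (A₁/A₂)v₁ = (238/38.2)·3.73 = 23.2 m/s.
Bernoulli: P₁ + ½ρv₁² + ρg h₁ = P₂ + ½ρv₂² + ρg h₂, so P₂ = P₁ + ½ρ(v₁² − v₂²) − ρg(h₂ − h₁).
P₂ = 292000 + ½·727·(3.73² − 23.2²) − 727·9.81·(−13.6) = 292000 + (-191000) − (-97000) = 198000 Pa.

P₂ ≈ 198 kPa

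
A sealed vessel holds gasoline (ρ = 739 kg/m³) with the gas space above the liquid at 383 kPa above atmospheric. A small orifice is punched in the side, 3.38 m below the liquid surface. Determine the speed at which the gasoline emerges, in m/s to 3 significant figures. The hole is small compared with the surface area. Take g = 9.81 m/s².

Take point 1 at the surface (v₁ ≈ 0) and point 2 at the hole (at atmospheric pressure). Bernoulli: P₁ + ρg h = P_atm + ½ρv₂².
With P₁ − P_atm = 383000 Pa, v₂ = √(2gh + 2ΔP/ρ) = √(2·9.81·3.38 + 2·383000/739) = 33.2 m/s.

v ≈ 33.2 m/s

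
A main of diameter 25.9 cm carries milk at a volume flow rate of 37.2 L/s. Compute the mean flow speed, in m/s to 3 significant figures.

0.706 m/s

Q = 37.2 L/s = 0.0372 m³/s.
v = Q/A = 0.0372 / 0.0527 = 0.706 m/s.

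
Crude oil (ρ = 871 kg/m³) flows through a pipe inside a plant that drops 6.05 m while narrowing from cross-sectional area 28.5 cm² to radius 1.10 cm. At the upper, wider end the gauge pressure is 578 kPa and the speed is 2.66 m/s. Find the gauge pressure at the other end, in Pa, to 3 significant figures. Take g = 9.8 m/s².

The volume flow rate is constant, so v₂ = (A₁/A₂)v₁ = (28.5/3.80)·2.66 = 19.9 m/s.
Applying Bernoulli between the two ends and solving for P₂: P₂ = P₁ + ½ρ(v₁² − v₂²) − ρgΔh.
P₂ = 578000 + ½·871·(2.66² − 19.9²) − 871·9.8·(−6.05) = 578000 + (-170000) − (-51600) = 460000 Pa.

460000 Pa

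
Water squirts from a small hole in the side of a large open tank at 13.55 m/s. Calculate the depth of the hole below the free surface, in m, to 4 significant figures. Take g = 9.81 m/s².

h ≈ 9.358 m

Inverting v = √(2gh) gives h = v² / 2g.
h = 13.55²/(2·9.81) = 183.6/19.62 = 9.358 m.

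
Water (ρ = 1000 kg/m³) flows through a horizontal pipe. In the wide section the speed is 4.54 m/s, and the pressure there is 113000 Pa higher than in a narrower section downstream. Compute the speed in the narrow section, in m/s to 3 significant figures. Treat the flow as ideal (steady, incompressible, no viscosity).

15.7 m/s

Horizontal Bernoulli: P₁ + ½ρv₁² = P₂ + ½ρv₂², so v₂² = v₁² + 2(P₁ − P₂)/ρ.
v₂ = √(4.54² + 2·113000/1000) = √(20.6 + 226) = 15.7 m/s.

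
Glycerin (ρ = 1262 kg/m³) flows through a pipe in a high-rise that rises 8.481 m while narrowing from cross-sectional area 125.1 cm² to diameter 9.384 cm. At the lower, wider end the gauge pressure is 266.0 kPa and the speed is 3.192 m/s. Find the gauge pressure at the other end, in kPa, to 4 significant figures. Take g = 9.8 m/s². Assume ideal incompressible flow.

P₂ = 146.5 kPa

By continuity, v₂ = v₁·A₁/A₂ = 3.192·(125.1/69.16) = 5.774 m/s.
Energy conservation along the streamline gives P₂ = P₁ − ½ρ(v₂² − v₁²) − ρg(h₂ − h₁).
P₂ = 266000 + ½·1262·(3.192² − 5.774²) − 1262·9.8·(+8.481) = 266000 + (-14610) − (104900) = 146500 Pa.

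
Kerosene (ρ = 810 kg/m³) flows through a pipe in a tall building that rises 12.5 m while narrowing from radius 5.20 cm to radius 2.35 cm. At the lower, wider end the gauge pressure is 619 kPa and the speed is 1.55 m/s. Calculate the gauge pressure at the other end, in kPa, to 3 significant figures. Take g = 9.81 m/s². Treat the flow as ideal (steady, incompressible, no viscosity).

P₂ ≈ 497 kPa

Continuity gives A₁v₁ = A₂v₂, so v₂ = (84.9 cm²)/(17.3 cm²) × 1.55 m/s = 7.59 m/s.
Energy conservation along the streamline gives P₂ = P₁ − ½ρ(v₂² − v₁²) − ρg(h₂ − h₁).
P₂ = 619000 + ½·810·(1.55² − 7.59²) − 810·9.81·(+12.5) = 619000 + (-22400) − (99300) = 497000 Pa.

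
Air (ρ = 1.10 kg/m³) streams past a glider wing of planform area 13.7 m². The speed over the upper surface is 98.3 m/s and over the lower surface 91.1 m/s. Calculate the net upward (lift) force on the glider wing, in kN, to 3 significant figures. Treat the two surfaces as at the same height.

F ≈ 10.3 kN

With equal heights on the two surfaces, Bernoulli gives P_lower − P_upper = ½ρ(v_upper² − v_lower²).
ΔP = ½·1.10·(98.3² − 91.1²) = 750 Pa.
Lift = ΔP · A = 750 × 13.7 = 10300 N.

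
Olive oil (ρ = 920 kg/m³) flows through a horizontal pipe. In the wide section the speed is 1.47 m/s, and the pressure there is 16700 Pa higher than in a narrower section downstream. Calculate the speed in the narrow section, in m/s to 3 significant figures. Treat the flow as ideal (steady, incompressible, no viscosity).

v₂ ≈ 6.20 m/s

Horizontal Bernoulli: P₁ + ½ρv₁² = P₂ + ½ρv₂², so v₂² = v₁² + 2(P₁ − P₂)/ρ.
v₂ = √(1.47² + 2·16700/920) = √(2.16 + 36.3) = 6.20 m/s.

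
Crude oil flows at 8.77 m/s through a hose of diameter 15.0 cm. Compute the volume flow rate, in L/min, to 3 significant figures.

Q = 9300 L/min

Q = A·v = 0.0177 m² × 8.77 m/s = 0.155 m³/s.
Converting: 0.155 m³/s × 60000 = 9300 L/min.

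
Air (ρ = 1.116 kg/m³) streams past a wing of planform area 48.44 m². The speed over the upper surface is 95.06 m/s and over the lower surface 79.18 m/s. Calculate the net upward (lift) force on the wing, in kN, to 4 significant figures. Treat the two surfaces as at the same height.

F = 74.79 kN

From P + ½ρv² = const at equal height, P_low − P_up = ½ρ(v_up² − v_low²).
ΔP = ½·1.116·(95.06² − 79.18²) = 1544 Pa.
Lift = ΔP · A = 1544 × 48.44 = 74790 N.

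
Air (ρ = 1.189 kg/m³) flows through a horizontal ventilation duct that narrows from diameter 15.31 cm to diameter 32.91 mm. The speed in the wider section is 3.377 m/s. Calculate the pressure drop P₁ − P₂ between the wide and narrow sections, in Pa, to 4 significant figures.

3169 Pa

By continuity, v₂ = v₁·A₁/A₂ = 3.377·(184.1/8.506) = 73.08 m/s.
Bernoulli (h₁ = h₂): P₁ − P₂ = ½ρ(v₂² − v₁²).
P₁ − P₂ = ½·1.189·(73.08² − 3.377²) = ½·1.189·5330 = 3169 Pa.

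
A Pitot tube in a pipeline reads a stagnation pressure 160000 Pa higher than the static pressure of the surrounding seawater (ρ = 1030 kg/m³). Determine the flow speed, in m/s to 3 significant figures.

17.6 m/s

Bernoulli between the free stream and the stagnation point: ½ρv² = P_stag − P_static.
v = √(2ΔP/ρ) = √(2·160000/1030) = 17.6 m/s.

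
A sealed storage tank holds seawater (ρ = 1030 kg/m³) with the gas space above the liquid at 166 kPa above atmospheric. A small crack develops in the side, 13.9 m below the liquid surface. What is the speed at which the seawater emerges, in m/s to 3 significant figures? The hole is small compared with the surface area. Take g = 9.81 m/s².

Take point 1 at the surface (v₁ ≈ 0) and point 2 at the hole (at atmospheric pressure). Bernoulli: P₁ + ρg h = P_atm + ½ρv₂².
With P₁ − P_atm = 166000 Pa, v₂ = √(2gh + 2ΔP/ρ) = √(2·9.81·13.9 + 2·166000/1030) = 24.4 m/s.

v = 24.4 m/s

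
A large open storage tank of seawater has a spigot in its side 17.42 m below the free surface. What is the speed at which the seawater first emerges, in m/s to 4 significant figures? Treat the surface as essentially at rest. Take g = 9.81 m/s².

With the surface at rest and both surface and jet at atmospheric pressure, Bernoulli gives ρg h = ½ρv², so v = √(2gh) = √(2·9.81·17.42) = 18.49 m/s.

v = 18.49 m/s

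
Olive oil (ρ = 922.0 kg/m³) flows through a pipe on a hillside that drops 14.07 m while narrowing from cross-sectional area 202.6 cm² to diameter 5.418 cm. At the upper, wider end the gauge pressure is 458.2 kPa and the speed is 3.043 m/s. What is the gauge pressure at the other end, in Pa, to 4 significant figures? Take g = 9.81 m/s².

P₂ ≈ 260100 Pa

The volume flow rate is constant, so v₂ = (A₁/A₂)v₁ = (202.6/23.06)·3.043 = 26.74 m/s.
Applying Bernoulli between the two ends and solving for P₂: P₂ = P₁ + ½ρ(v₁² − v₂²) − ρgΔh.
P₂ = 458200 + ½·922.0·(3.043² − 26.74²) − 922.0·9.81·(−14.07) = 458200 + (-325400) − (-127300) = 260100 Pa.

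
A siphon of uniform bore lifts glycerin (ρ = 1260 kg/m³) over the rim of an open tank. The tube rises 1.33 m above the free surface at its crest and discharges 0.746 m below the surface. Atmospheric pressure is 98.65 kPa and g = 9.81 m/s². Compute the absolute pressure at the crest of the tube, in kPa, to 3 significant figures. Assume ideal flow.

From the surface to the outlet (both open to atmosphere, surface at rest): v = √(2g·h_out) = √(2·9.81·0.746) = 3.83 m/s.
The bore is uniform, so the speed at the crest is the same v. Bernoulli surface→crest: P_atm = P_top + ½ρv² + ρg·h_top.
P_top = 98650 − ½·1260·3.83² − 1260·9.81·1.33 = 73000 Pa.

P_top ≈ 73.0 kPa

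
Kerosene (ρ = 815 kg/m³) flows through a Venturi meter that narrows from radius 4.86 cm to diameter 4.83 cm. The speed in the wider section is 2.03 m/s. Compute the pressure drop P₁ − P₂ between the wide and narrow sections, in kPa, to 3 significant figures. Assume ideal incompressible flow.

Mass conservation (A₁v₁ = A₂v₂) gives v₂ = 2.03 × 74.2/18.3 = 8.22 m/s.
Along the horizontal streamline, P + ½ρv² is constant.
P₁ − P₂ = ½·815·(8.22² − 2.03²) = ½·815·63.5 = 25900 Pa.

ΔP ≈ 25.9 kPa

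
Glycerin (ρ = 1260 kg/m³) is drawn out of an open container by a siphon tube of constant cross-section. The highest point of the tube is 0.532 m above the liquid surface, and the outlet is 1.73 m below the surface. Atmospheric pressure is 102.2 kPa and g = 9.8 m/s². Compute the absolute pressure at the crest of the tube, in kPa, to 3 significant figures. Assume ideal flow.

P_top = 74.3 kPa

The outlet speed comes from Torricelli: v = √(2g·1.73) = 5.82 m/s.
With constant cross-section the crest speed equals v; applying Bernoulli from the surface up to the crest, P_top = P_atm − ½ρv² − ρg·h_top.
P_top = 102200 − ½·1260·5.82² − 1260·9.8·0.532 = 74300 Pa.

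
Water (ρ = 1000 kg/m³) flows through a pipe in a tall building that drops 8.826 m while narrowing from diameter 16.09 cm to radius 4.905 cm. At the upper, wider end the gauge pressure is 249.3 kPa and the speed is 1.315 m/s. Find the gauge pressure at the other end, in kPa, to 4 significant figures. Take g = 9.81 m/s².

P₂ = 330.5 kPa

Continuity gives A₁v₁ = A₂v₂, so v₂ = (203.3 cm²)/(75.58 cm²) × 1.315 m/s = 3.538 m/s.
Energy conservation along the streamline gives P₂ = P₁ − ½ρ(v₂² − v₁²) − ρg(h₂ − h₁).
P₂ = 249300 + ½·1000·(1.315² − 3.538²) − 1000·9.81·(−8.826) = 249300 + (-5392) − (-86580) = 330500 Pa.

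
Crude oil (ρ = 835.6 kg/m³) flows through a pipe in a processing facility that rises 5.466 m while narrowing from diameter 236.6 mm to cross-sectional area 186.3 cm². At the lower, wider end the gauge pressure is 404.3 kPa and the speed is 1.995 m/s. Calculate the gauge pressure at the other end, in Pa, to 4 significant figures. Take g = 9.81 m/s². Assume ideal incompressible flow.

Continuity gives A₁v₁ = A₂v₂, so v₂ = (439.7 cm²)/(186.3 cm²) × 1.995 m/s = 4.708 m/s.
Applying Bernoulli between the two ends and solving for P₂: P₂ = P₁ + ½ρ(v₁² − v₂²) − ρgΔh.
P₂ = 404300 + ½·835.6·(1.995² − 4.708²) − 835.6·9.81·(+5.466) = 404300 + (-7598) − (44810) = 351900 Pa.

P₂ = 351900 Pa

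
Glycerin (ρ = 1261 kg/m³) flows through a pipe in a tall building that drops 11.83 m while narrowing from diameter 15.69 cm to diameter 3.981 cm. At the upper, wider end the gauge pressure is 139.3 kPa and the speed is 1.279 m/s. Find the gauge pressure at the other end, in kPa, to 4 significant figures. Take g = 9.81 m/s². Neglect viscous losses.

37.82 kPa

Mass conservation (A₁v₁ = A₂v₂) gives v₂ = 1.279 × 193.3/12.45 = 19.87 m/s.
Energy conservation along the streamline gives P₂ = P₁ − ½ρ(v₂² − v₁²) − ρg(h₂ − h₁).
P₂ = 139300 + ½·1261·(1.279² − 19.87²) − 1261·9.81·(−11.83) = 139300 + (-247800) − (-146300) = 37820 Pa.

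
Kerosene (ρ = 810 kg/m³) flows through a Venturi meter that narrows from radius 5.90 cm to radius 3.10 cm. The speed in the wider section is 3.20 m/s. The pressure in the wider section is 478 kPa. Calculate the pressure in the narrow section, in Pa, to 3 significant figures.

P₂ = 428000 Pa

The volume flow rate is constant, so v₂ = (A₁/A₂)v₁ = (109/30.2)·3.20 = 11.6 m/s.
Bernoulli (h₁ = h₂): P₁ − P₂ = ½ρ(v₂² − v₁²).
P₂ = P₁ − ½ρ(v₂² − v₁²) = 478000 − ½·810·(11.6² − 3.20²) = 478000 − 50300 = 428000 Pa.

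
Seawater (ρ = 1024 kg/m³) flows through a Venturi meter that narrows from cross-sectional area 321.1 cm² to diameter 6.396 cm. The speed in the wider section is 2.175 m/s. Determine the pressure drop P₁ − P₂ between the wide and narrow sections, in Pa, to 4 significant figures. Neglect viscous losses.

Mass conservation (A₁v₁ = A₂v₂) gives v₂ = 2.175 × 321.1/32.13 = 21.74 m/s.
Bernoulli (h₁ = h₂): P₁ − P₂ = ½ρ(v₂² − v₁²).
P₁ − P₂ = ½·1024·(21.74² − 2.175²) = ½·1024·467.8 = 239500 Pa.

ΔP ≈ 239500 Pa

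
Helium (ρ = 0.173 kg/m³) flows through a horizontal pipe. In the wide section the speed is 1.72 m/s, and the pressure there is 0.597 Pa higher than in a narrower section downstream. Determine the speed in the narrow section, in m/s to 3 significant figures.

With h₁ = h₂, rearranging Bernoulli gives v₂ = √(v₁² + 2ΔP/ρ).
v₂ = √(1.72² + 2·0.597/0.173) = √(2.96 + 6.90) = 3.14 m/s.

v₂ ≈ 3.14 m/s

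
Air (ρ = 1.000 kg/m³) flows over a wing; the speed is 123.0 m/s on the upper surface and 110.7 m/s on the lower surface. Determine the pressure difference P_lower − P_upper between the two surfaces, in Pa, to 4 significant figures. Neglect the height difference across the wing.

ΔP ≈ 1437 Pa

The pressure is lower where the speed is higher: ΔP = ½ρ(v_up² − v_low²).
ΔP = ½·1.000·(123.0² − 110.7²) = 1437 Pa.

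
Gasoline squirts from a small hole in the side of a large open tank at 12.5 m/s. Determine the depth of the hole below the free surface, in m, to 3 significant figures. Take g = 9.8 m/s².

h ≈ 7.97 m

Inverting v = √(2gh) gives h = v² / 2g.
h = 12.5²/(2·9.8) = 156/19.60 = 7.97 m.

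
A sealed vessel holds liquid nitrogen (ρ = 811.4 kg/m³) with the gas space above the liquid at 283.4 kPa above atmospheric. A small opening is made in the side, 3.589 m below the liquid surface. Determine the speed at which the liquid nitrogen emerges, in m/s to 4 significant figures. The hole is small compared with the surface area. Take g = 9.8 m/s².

v ≈ 27.73 m/s

Take point 1 at the surface (v₁ ≈ 0) and point 2 at the hole (at atmospheric pressure). Bernoulli: P₁ + ρg h = P_atm + ½ρv₂².
With P₁ − P_atm = 283400 Pa, v₂ = √(2gh + 2ΔP/ρ) = √(2·9.8·3.589 + 2·283400/811.4) = 27.73 m/s.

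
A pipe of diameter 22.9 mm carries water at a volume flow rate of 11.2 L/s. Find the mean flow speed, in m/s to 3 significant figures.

Q = 11.2 L/s = 0.0112 m³/s.
v = Q/A = 0.0112 / 0.000412 = 27.2 m/s.

v = 27.2 m/s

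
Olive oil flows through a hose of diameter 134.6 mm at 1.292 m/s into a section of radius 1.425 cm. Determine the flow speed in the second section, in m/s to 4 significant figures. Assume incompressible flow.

The volume flow rate is constant, so v₂ = (A₁/A₂)v₁ = (142.3/6.379)·1.292 = 28.82 m/s.

v₂ = 28.82 m/s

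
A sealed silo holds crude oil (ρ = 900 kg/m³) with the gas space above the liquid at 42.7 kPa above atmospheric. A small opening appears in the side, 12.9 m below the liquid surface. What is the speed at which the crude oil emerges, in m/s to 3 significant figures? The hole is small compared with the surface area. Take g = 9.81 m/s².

v = 18.7 m/s

Take point 1 at the surface (v₁ ≈ 0) and point 2 at the hole (at atmospheric pressure). Bernoulli: P₁ + ρg h = P_atm + ½ρv₂².
With P₁ − P_atm = 42700 Pa, v₂ = √(2gh + 2ΔP/ρ) = √(2·9.81·12.9 + 2·42700/900) = 18.7 m/s.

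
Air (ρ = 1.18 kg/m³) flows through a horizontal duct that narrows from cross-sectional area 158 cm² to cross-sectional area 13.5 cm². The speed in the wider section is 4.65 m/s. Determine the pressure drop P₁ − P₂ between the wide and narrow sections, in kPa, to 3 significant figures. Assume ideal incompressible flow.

ΔP ≈ 1.73 kPa

Continuity gives A₁v₁ = A₂v₂, so v₂ = (158 cm²)/(13.5 cm²) × 4.65 m/s = 54.4 m/s.
With no height change, Bernoulli's equation is P₁ + ½ρv₁² = P₂ + ½ρv₂².
P₁ − P₂ = ½·1.18·(54.4² − 4.65²) = ½·1.18·2940 = 1730 Pa.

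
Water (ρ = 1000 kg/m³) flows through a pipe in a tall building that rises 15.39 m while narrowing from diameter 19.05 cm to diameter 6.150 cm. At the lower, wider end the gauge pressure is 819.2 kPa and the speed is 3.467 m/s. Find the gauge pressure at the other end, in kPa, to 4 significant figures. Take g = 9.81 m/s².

P₂ ≈ 120.9 kPa

By continuity, v₂ = v₁·A₁/A₂ = 3.467·(285.0/29.71) = 33.27 m/s.
Energy conservation along the streamline gives P₂ = P₁ − ½ρ(v₂² − v₁²) − ρg(h₂ − h₁).
P₂ = 819200 + ½·1000·(3.467² − 33.27²) − 1000·9.81·(+15.39) = 819200 + (-547300) − (151000) = 120900 Pa.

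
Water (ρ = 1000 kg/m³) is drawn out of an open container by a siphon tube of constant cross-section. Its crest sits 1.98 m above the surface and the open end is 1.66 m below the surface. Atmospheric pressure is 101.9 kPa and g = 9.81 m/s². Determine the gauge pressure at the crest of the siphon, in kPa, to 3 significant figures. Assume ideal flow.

-35.7 kPa

Bernoulli surface→outlet gives ½v² = g·h_out, so v = √(2·9.81·1.66) = 5.71 m/s.
Continuity keeps v the same throughout the tube; from surface to crest, P_atm + 0 = P_top + ½ρv² + ρg·h_top.
P_top = 101900 − ½·1000·5.71² − 1000·9.81·1.98 = 66200 Pa. So P_gauge = P_top − P_atm = -35700 Pa.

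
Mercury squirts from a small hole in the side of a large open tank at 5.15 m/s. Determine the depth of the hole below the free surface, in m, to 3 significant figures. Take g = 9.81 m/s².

Inverting v = √(2gh) gives h = v² / 2g.
h = 5.15²/(2·9.81) = 26.5/19.62 = 1.35 m.

h = 1.35 m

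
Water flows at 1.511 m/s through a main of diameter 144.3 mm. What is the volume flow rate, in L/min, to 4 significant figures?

Q = A·v = 0.01635 m² × 1.511 m/s = 0.02471 m³/s.
Converting: 0.02471 m³/s × 60000 = 1483 L/min.

Q ≈ 1483 L/min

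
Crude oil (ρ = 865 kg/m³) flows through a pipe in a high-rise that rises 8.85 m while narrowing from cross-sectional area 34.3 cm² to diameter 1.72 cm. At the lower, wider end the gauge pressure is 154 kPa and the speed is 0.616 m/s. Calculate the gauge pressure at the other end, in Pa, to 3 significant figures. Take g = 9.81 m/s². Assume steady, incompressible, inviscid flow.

P₂ ≈ 43300 Pa

Continuity gives A₁v₁ = A₂v₂, so v₂ = (34.3 cm²)/(2.32 cm²) × 0.616 m/s = 9.09 m/s.
Energy conservation along the streamline gives P₂ = P₁ − ½ρ(v₂² − v₁²) − ρg(h₂ − h₁).
P₂ = 154000 + ½·865·(0.616² − 9.09²) − 865·9.81·(+8.85) = 154000 + (-35600) − (75100) = 43300 Pa.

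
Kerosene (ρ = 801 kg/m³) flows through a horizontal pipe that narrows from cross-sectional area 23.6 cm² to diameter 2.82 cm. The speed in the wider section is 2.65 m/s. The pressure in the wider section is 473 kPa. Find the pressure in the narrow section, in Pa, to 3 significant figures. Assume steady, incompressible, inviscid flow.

The volume flow rate is constant, so v₂ = (A₁/A₂)v₁ = (23.6/6.25)·2.65 = 10.0 m/s.
Along the horizontal streamline, P + ½ρv² is constant.
P₂ = P₁ − ½ρ(v₂² − v₁²) = 473000 − ½·801·(10.0² − 2.65²) = 473000 − 37300 = 436000 Pa.

P₂ ≈ 436000 Pa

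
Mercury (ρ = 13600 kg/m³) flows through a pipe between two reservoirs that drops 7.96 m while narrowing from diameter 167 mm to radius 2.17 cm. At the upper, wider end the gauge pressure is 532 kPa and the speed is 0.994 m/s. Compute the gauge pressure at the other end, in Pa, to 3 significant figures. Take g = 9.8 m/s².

P₂ ≈ 127000 Pa

Mass conservation (A₁v₁ = A₂v₂) gives v₂ = 0.994 × 219/14.8 = 14.7 m/s.
Bernoulli: P₁ + ½ρv₁² + ρg h₁ = P₂ + ½ρv₂² + ρg h₂, so P₂ = P₁ + ½ρ(v₁² − v₂²) − ρg(h₂ − h₁).
P₂ = 532000 + ½·13600·(0.994² − 14.7²) − 13600·9.8·(−7.96) = 532000 + (-1470000) − (-1060000) = 127000 Pa.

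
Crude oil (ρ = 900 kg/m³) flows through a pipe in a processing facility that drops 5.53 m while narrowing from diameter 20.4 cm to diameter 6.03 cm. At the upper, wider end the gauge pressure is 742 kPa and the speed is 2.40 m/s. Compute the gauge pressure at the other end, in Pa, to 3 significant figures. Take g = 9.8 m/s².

By continuity, v₂ = v₁·A₁/A₂ = 2.40·(327/28.6) = 27.5 m/s.
Bernoulli: P₁ + ½ρv₁² + ρg h₁ = P₂ + ½ρv₂² + ρg h₂, so P₂ = P₁ + ½ρ(v₁² − v₂²) − ρg(h₂ − h₁).
P₂ = 742000 + ½·900·(2.40² − 27.5²) − 900·9.8·(−5.53) = 742000 + (-337000) − (-48800) = 454000 Pa.

454000 Pa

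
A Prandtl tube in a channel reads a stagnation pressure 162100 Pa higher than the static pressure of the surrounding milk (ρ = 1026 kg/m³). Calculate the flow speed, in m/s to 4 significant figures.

v = 17.78 m/s

The dynamic pressure equals the rise in static pressure at the stagnation point: ΔP = ½ρv².
v = √(2ΔP/ρ) = √(2·162100/1026) = 17.78 m/s.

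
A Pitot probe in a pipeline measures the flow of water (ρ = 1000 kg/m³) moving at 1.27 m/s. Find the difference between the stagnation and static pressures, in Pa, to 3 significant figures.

Bernoulli between the free stream and the stagnation point: ½ρv² = P_stag − P_static.
ΔP = ½·1000·1.27² = 806 Pa.

ΔP ≈ 806 Pa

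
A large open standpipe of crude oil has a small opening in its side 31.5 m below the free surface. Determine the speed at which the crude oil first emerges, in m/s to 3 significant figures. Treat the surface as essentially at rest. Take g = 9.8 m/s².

v ≈ 24.8 m/s

Bernoulli from surface to hole (P equal, v_surface ≈ 0): v = √(2gh) = √(2×9.8×31.5) = 24.8 m/s.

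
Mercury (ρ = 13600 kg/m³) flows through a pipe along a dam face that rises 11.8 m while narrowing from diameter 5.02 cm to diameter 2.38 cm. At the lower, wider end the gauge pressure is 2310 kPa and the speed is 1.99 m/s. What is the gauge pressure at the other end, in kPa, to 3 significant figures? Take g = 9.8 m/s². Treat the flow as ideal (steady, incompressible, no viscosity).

P₂ ≈ 231 kPa

Mass conservation (A₁v₁ = A₂v₂) gives v₂ = 1.99 × 19.8/4.45 = 8.85 m/s.
Bernoulli: P₁ + ½ρv₁² + ρg h₁ = P₂ + ½ρv₂² + ρg h₂, so P₂ = P₁ + ½ρ(v₁² − v₂²) − ρg(h₂ − h₁).
P₂ = 2310000 + ½·13600·(1.99² − 8.85²) − 13600·9.8·(+11.8) = 2310000 + (-506000) − (1570000) = 231000 Pa.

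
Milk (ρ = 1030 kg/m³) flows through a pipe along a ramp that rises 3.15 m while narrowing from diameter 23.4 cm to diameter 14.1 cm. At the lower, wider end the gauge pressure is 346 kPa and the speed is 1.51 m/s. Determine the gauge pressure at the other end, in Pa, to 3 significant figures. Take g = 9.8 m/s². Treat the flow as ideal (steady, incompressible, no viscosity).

P₂ = 306000 Pa

Continuity gives A₁v₁ = A₂v₂, so v₂ = (430 cm²)/(156 cm²) × 1.51 m/s = 4.16 m/s.
Applying Bernoulli between the two ends and solving for P₂: P₂ = P₁ + ½ρ(v₁² − v₂²) − ρgΔh.
P₂ = 346000 + ½·1030·(1.51² − 4.16²) − 1030·9.8·(+3.15) = 346000 + (-7730) − (31800) = 306000 Pa.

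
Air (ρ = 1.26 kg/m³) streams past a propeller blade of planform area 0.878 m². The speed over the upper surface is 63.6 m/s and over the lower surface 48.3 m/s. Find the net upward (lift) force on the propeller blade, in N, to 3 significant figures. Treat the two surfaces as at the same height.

The faster flow above has the lower pressure; Bernoulli (same height) gives ΔP = ½ρ(v_up² − v_low²).
ΔP = ½·1.26·(63.6² − 48.3²) = 1080 Pa.
Lift = ΔP · A = 1080 × 0.878 = 947 N.

F = 947 N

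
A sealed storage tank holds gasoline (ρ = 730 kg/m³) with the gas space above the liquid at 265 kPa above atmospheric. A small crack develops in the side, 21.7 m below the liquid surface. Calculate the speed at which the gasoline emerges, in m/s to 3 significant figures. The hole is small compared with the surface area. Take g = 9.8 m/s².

v ≈ 33.9 m/s

Take point 1 at the surface (v₁ ≈ 0) and point 2 at the hole (at atmospheric pressure). Bernoulli: P₁ + ρg h = P_atm + ½ρv₂².
With P₁ − P_atm = 265000 Pa, v₂ = √(2gh + 2ΔP/ρ) = √(2·9.8·21.7 + 2·265000/730) = 33.9 m/s.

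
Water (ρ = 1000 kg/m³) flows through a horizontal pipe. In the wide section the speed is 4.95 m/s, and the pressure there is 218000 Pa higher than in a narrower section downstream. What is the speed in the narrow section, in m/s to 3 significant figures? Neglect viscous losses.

v₂ ≈ 21.5 m/s

With h₁ = h₂, rearranging Bernoulli gives v₂ = √(v₁² + 2ΔP/ρ).
v₂ = √(4.95² + 2·218000/1000) = √(24.5 + 436) = 21.5 m/s.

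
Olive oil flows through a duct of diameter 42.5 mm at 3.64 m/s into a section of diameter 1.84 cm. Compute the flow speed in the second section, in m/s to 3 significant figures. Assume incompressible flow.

v₂ ≈ 19.4 m/s

Mass conservation (A₁v₁ = A₂v₂) gives v₂ = 3.64 × 14.2/2.66 = 19.4 m/s.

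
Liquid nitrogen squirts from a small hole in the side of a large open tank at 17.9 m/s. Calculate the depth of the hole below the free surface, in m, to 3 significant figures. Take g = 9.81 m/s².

Torricelli: v = √(2gh), so h = v²/(2g).
h = 17.9²/(2·9.81) = 320/19.62 = 16.3 m.

16.3 m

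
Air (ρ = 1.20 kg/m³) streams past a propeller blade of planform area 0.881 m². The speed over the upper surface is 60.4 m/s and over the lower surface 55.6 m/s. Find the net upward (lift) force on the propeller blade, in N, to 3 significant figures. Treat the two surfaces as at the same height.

294 N

With equal heights on the two surfaces, Bernoulli gives P_lower − P_upper = ½ρ(v_upper² − v_lower²).
ΔP = ½·1.20·(60.4² − 55.6²) = 334 Pa.
Lift = ΔP · A = 334 × 0.881 = 294 N.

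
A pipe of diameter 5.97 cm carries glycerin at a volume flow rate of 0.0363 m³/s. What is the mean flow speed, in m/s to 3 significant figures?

Q = 0.0363 m³/s = 0.0363 m³/s.
v = Q/A = 0.0363 / 0.00280 = 13.0 m/s.

13.0 m/s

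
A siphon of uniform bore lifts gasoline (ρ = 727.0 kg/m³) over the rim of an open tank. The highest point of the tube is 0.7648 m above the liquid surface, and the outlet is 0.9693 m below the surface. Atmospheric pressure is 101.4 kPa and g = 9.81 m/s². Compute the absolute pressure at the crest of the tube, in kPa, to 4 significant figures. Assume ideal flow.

The outlet speed comes from Torricelli: v = √(2g·0.9693) = 4.361 m/s.
The bore is uniform, so the speed at the crest is the same v. Bernoulli surface→crest: P_atm = P_top + ½ρv² + ρg·h_top.
P_top = 101400 − ½·727.0·4.361² − 727.0·9.81·0.7648 = 89030 Pa.

P_top = 89.03 kPa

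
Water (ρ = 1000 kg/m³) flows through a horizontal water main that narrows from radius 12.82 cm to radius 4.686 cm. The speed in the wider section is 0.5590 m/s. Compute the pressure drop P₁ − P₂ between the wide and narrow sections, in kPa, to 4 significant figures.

By continuity, v₂ = v₁·A₁/A₂ = 0.5590·(516.3/68.98) = 4.184 m/s.
With no height change, Bernoulli's equation is P₁ + ½ρv₁² = P₂ + ½ρv₂².
P₁ − P₂ = ½·1000·(4.184² − 0.5590²) = ½·1000·17.19 = 8596 Pa.

ΔP ≈ 8.596 kPa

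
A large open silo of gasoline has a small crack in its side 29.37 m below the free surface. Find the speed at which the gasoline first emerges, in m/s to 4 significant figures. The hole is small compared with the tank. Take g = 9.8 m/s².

The surface is effectively still and both ends are open, so ½v² = gh and v = √(2·9.8·29.37) = 23.99 m/s.

23.99 m/s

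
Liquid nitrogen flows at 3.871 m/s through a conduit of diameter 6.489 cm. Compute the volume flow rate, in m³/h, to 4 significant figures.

Q = A·v = 0.003307 m² × 3.871 m/s = 0.01280 m³/s.
Converting: 0.01280 m³/s × 3600 = 46.09 m³/h.

46.09 m³/h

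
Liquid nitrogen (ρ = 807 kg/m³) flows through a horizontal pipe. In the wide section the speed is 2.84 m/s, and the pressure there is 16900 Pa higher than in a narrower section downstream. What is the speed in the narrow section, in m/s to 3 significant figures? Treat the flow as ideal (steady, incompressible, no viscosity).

With h₁ = h₂, rearranging Bernoulli gives v₂ = √(v₁² + 2ΔP/ρ).
v₂ = √(2.84² + 2·16900/807) = √(8.07 + 41.9) = 7.07 m/s.

v₂ = 7.07 m/s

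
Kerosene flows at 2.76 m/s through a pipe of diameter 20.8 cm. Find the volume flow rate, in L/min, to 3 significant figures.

Q = A·v = 0.0340 m² × 2.76 m/s = 0.0938 m³/s.
Converting: 0.0938 m³/s × 60000 = 5630 L/min.

Q ≈ 5630 L/min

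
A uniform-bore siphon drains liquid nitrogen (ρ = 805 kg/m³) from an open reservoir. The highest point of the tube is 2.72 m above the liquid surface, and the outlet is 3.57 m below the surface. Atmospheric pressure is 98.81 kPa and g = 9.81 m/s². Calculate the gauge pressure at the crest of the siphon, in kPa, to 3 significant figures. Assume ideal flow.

From the surface to the outlet (both open to atmosphere, surface at rest): v = √(2g·h_out) = √(2·9.81·3.57) = 8.37 m/s.
With constant cross-section the crest speed equals v; applying Bernoulli from the surface up to the crest, P_top = P_atm − ½ρv² − ρg·h_top.
P_top = 98810 − ½·805·8.37² − 805·9.81·2.72 = 49100 Pa. So P_gauge = P_top − P_atm = -49700 Pa.

P_gauge = -49.7 kPa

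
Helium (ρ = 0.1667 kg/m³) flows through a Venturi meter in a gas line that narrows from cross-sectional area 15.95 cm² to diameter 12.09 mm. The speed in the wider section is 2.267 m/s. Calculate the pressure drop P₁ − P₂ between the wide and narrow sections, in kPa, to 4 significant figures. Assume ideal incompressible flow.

The volume flow rate is constant, so v₂ = (A₁/A₂)v₁ = (15.95/1.148)·2.267 = 31.50 m/s.
The pipe is horizontal, so Bernoulli reduces to P₁ + ½ρv₁² = P₂ + ½ρv₂².
P₁ − P₂ = ½·0.1667·(31.50² − 2.267²) = ½·0.1667·986.9 = 82.26 Pa.

ΔP ≈ 0.08226 kPa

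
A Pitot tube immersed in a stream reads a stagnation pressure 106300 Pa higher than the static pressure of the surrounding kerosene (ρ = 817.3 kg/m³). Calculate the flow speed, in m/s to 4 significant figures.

16.13 m/s

At the stagnation point the flow is brought to rest, so Bernoulli gives P_stag − P_static = ½ρv².
v = √(2ΔP/ρ) = √(2·106300/817.3) = 16.13 m/s.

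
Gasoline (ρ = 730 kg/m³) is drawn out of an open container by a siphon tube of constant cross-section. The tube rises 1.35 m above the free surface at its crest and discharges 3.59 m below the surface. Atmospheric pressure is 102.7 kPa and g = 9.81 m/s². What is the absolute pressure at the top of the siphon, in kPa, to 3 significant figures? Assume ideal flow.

67.3 kPa

Bernoulli surface→outlet gives ½v² = g·h_out, so v = √(2·9.81·3.59) = 8.39 m/s.
The bore is uniform, so the speed at the crest is the same v. Bernoulli surface→crest: P_atm = P_top + ½ρv² + ρg·h_top.
P_top = 102700 − ½·730·8.39² − 730·9.81·1.35 = 67300 Pa.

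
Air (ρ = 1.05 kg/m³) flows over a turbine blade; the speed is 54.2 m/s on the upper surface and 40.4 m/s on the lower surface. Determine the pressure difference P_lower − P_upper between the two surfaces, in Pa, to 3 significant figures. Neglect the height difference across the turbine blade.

The pressure is lower where the speed is higher: ΔP = ½ρ(v_up² − v_low²).
ΔP = ½·1.05·(54.2² − 40.4²) = 685 Pa.

685 Pa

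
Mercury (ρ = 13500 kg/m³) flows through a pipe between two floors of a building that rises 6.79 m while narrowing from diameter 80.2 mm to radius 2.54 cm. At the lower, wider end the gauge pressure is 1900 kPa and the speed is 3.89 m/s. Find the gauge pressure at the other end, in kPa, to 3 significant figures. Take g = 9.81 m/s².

Continuity gives A₁v₁ = A₂v₂, so v₂ = (50.5 cm²)/(20.3 cm²) × 3.89 m/s = 9.70 m/s.
Bernoulli: P₁ + ½ρv₁² + ρg h₁ = P₂ + ½ρv₂² + ρg h₂, so P₂ = P₁ + ½ρ(v₁² − v₂²) − ρg(h₂ − h₁).
P₂ = 1900000 + ½·13500·(3.89² − 9.70²) − 13500·9.81·(+6.79) = 1900000 + (-532000) − (899000) = 468000 Pa.

468 kPa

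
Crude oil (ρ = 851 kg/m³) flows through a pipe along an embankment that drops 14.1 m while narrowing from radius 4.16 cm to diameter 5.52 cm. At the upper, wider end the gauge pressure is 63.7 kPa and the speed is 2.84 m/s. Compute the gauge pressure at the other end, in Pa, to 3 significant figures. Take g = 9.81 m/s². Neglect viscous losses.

P₂ ≈ 167000 Pa

Continuity gives A₁v₁ = A₂v₂, so v₂ = (54.4 cm²)/(23.9 cm²) × 2.84 m/s = 6.45 m/s.
Energy conservation along the streamline gives P₂ = P₁ − ½ρ(v₂² − v₁²) − ρg(h₂ − h₁).
P₂ = 63700 + ½·851·(2.84² − 6.45²) − 851·9.81·(−14.1) = 63700 + (-14300) − (-118000) = 167000 Pa.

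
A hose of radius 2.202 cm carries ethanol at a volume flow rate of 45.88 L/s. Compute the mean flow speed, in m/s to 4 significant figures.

v ≈ 30.12 m/s

Q = 45.88 L/s = 0.04588 m³/s.
v = Q/A = 0.04588 / 0.001523 = 30.12 m/s.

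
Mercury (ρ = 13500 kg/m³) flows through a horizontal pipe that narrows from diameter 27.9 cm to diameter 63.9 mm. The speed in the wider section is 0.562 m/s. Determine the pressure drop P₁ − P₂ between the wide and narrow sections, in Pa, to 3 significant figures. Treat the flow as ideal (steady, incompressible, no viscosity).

The volume flow rate is constant, so v₂ = (A₁/A₂)v₁ = (611/32.1)·0.562 = 10.7 m/s.
With no height change, Bernoulli's equation is P₁ + ½ρv₁² = P₂ + ½ρv₂².
P₁ − P₂ = ½·13500·(10.7² − 0.562²) = ½·13500·114 = 773000 Pa.

773000 Pa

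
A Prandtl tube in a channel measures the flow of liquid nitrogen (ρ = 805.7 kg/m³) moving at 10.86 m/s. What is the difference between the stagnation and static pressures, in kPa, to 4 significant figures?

47.51 kPa

Bernoulli between the free stream and the stagnation point: ½ρv² = P_stag − P_static.
ΔP = ½·805.7·10.86² = 47510 Pa.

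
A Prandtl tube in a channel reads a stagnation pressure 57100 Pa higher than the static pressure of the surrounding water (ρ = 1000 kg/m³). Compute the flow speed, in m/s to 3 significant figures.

Bernoulli between the free stream and the stagnation point: ½ρv² = P_stag − P_static.
v = √(2ΔP/ρ) = √(2·57100/1000) = 10.7 m/s.

10.7 m/s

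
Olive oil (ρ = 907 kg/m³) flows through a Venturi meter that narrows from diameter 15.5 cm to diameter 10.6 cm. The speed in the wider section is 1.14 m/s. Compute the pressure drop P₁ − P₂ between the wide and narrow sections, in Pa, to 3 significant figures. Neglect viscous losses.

Mass conservation (A₁v₁ = A₂v₂) gives v₂ = 1.14 × 189/88.2 = 2.44 m/s.
The pipe is horizontal, so Bernoulli reduces to P₁ + ½ρv₁² = P₂ + ½ρv₂².
P₁ − P₂ = ½·907·(2.44² − 1.14²) = ½·907·4.64 = 2110 Pa.

ΔP = 2110 Pa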